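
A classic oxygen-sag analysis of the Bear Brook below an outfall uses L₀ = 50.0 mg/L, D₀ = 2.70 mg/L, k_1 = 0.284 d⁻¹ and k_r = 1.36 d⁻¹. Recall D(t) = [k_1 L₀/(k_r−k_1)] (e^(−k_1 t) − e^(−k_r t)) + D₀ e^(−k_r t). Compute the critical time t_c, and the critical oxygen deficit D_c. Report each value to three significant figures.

t_c ≈ 1.24 d; D_c ≈ 7.34 mg/L

At the critical point dD/dt = 0, so k_1 L₀ e^(−k_1 t) = k_r D. Substituting D(t) from the Streeter–Phelps equation and solving for t gives
t_c = ln[(k_r/k_1)(1 − D₀(k_r−k_1)/(k_1 L₀))] / (k_r−k_1).
Here k_r−k_1 = 1.076 d⁻¹ and 1 − D₀(k_r−k_1)/(k_1 L₀) = 1 − 2.70×1.076/(0.284×50.0) = 0.7954, so
t_c = ln(4.789 × 0.7954) / 1.076 = 1.337 / 1.076 = 1.243 d.
L(t_c) = L₀ e^(−k_1 t_c) = 50.0 × 0.7026 = 35.13 mg/L, and at the critical point k_r D_c = k_1 L, so D_c = (0.284/1.36) × 35.13 = 7.336 mg/L.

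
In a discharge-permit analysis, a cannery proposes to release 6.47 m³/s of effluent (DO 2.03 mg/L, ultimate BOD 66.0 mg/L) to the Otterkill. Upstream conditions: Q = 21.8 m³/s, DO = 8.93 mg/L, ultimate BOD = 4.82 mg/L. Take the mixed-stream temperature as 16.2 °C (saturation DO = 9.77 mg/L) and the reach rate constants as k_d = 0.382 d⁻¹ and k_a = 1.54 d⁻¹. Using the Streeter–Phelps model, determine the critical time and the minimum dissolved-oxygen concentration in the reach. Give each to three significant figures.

Mixed DO = (21.8×8.93 + 6.47×2.03)/(21.8+6.47) = 207.8/28.27 = 7.351 mg/L.
Mixed L₀ = (21.8×4.82 + 6.47×66.0)/(28.27) = 532.1/28.27 = 18.82 mg/L.
Initial deficit D₀ = C_s − DO₀ = 9.77 − 7.351 = 2.419 mg/L.
t_c = (1/1.158) ln[(1.54/0.382)(1 − 2.419×1.158/(0.382×18.82))] = 0.8636 × ln(2.461) = 0.7776 d.
D_c = (0.382/1.54) × 18.82 × e^(−0.382×0.7776) = 0.2481 × 18.82 × 0.7430 = 3.469 mg/L.
Minimum DO = 9.77 − 3.469 = 6.301 mg/L.

t_c ≈ 0.778 d; minimum DO ≈ 6.30 mg/L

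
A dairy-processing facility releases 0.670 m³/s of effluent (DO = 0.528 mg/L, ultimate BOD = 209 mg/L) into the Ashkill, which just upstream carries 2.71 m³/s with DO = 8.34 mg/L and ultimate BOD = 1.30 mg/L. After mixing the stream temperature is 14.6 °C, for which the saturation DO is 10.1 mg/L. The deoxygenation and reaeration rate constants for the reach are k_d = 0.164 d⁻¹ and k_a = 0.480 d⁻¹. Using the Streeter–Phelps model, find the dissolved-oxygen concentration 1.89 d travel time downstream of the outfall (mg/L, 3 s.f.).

DO ≈ 1.49 mg/L

Mixed DO = (2.71×8.34 + 0.670×0.528)/(2.71+0.670) = 22.96/3.380 = 6.791 mg/L.
Mixed L₀ = (2.71×1.30 + 0.670×209)/(3.380) = 143.6/3.380 = 42.47 mg/L.
Initial deficit D₀ = C_s − DO₀ = 10.1 − 6.791 = 3.309 mg/L.
D(1.89) = [0.164×42.47/(0.480−0.164)](e^(−0.164×1.89) − e^(−0.480×1.89)) + 3.309 e^(−0.480×1.89)
= 22.04 × (0.7335 − 0.4037) + 3.309 × 0.4037 = 8.605 mg/L.
DO = 10.1 − 8.605 = 1.495 mg/L.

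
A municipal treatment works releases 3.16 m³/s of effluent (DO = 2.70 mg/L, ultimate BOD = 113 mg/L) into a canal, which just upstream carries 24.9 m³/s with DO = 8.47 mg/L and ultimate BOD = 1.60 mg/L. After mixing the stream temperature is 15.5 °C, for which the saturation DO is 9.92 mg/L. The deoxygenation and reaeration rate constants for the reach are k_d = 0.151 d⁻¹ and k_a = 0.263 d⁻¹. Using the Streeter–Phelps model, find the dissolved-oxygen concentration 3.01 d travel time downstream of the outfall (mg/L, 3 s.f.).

DO ≈ 5.50 mg/L

Mixed DO = (24.9×8.47 + 3.16×2.70)/(24.9+3.16) = 219.4/28.06 = 7.820 mg/L.
Mixed L₀ = (24.9×1.60 + 3.16×113)/(28.06) = 396.9/28.06 = 14.15 mg/L.
Initial deficit D₀ = C_s − DO₀ = 9.92 − 7.820 = 2.100 mg/L.
D(3.01) = [0.151×14.15/(0.263−0.151)](e^(−0.151×3.01) − e^(−0.263×3.01)) + 2.100 e^(−0.263×3.01)
= 19.07 × (0.6348 − 0.4531) + 2.100 × 0.4531 = 4.416 mg/L.
DO = 9.92 − 4.416 = 5.504 mg/L.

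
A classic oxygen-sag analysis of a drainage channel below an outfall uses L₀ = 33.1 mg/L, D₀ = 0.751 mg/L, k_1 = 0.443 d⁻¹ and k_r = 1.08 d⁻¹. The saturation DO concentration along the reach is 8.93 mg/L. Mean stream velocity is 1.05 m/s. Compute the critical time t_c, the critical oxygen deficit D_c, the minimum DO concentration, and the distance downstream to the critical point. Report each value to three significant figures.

t_c ≈ 1.35 d; D_c ≈ 7.48 mg/L; min DO ≈ 1.45 mg/L; x_c ≈ 122 km

t_c = [1/(k_r−k_1)] ln[(k_r/k_1)(1 − D₀(k_r−k_1)/(k_1 L₀))]
= [1/(1.08−0.443)] ln[(1.08/0.443)(1 − 0.751×0.6370/(0.443×33.1))]
= (1/0.6370) ln[2.438 × 0.9674] = 1.570 × ln(2.358) = 1.570 × 0.8580 = 1.347 d.
L(t_c) = L₀ e^(−k_1 t_c) = 33.1 × 0.5506 = 18.23 mg/L, and at the critical point k_r D_c = k_1 L, so D_c = (0.443/1.08) × 18.23 = 7.476 mg/L.
Minimum DO = C_s − D_c = 8.93 − 7.476 = 1.454 mg/L.
x_c = v t_c = 1.05 m/s × 1.347 d × 86400 s/d = 122200 m ≈ 122 km.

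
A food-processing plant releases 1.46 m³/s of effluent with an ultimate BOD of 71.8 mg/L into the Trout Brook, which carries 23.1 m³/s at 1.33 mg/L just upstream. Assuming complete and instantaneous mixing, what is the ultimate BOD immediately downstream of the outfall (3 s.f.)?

Flow-weighted mixing: C = (Q_r C_r + Q_w C_w)/(Q_r + Q_w)
= (23.1×1.33 + 1.46×71.8)/(23.1 + 1.46) = 135.6/24.56 = 5.519 mg/L.

5.52 mg/L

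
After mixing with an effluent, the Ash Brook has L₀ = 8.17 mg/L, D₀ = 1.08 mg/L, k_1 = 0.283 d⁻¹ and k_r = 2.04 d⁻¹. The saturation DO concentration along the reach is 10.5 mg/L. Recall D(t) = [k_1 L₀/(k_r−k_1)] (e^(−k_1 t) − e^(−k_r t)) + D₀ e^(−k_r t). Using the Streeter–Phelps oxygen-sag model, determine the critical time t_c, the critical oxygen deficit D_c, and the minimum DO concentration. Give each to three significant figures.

At the critical point dD/dt = 0, so k_1 L₀ e^(−k_1 t) = k_r D. Substituting D(t) from the Streeter–Phelps equation and solving for t gives
t_c = ln[(k_r/k_1)(1 − D₀(k_r−k_1)/(k_1 L₀))] / (k_r−k_1).
Here k_r−k_1 = 1.757 d⁻¹ and 1 − D₀(k_r−k_1)/(k_1 L₀) = 1 − 1.08×1.757/(0.283×8.17) = 0.1793, so
t_c = ln(7.208 × 0.1793) / 1.757 = 0.2565 / 1.757 = 0.1460 d.
D_c = (k_1/k_r) L₀ e^(−k_1 t_c) = (0.283/2.04) × 8.17 × e^(−0.283×0.1460) = 0.1387 × 8.17 × 0.9595 = 1.088 mg/L.
Minimum DO = C_s − D_c = 10.5 − 1.088 = 9.412 mg/L.

t_c ≈ 0.146 d; D_c ≈ 1.09 mg/L; min DO ≈ 9.41 mg/L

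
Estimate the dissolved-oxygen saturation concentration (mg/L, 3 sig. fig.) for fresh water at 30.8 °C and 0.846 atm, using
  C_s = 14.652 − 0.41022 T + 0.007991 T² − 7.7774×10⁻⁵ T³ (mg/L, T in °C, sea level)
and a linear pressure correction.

At sea level: C_s = 14.652 − 0.41022×30.8 + 0.007991×30.8² − 7.7774×10⁻⁵×30.8³ = 7.325 mg/L.
Pressure correction: C_s' = 7.325 × 0.846 = 6.197 mg/L.

C_s ≈ 6.20 mg/L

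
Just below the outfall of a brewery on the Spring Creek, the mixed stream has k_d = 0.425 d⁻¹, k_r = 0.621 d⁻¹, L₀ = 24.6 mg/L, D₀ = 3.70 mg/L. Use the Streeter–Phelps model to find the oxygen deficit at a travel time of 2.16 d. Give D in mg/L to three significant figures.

k_d L₀/(k_r−k_d) = 0.425×24.6/(0.621−0.425) = 10.46/0.1960 = 53.34 mg/L.
e^(−k_d t) = e^(−0.425×2.160) = 0.3993; e^(−k_r t) = e^(−0.621×2.160) = 0.2615.
D = 53.34 × (0.3993 − 0.2615) + 3.70 × 0.2615 = 7.352 + 0.9675 = 8.319 mg/L.

D ≈ 8.32 mg/L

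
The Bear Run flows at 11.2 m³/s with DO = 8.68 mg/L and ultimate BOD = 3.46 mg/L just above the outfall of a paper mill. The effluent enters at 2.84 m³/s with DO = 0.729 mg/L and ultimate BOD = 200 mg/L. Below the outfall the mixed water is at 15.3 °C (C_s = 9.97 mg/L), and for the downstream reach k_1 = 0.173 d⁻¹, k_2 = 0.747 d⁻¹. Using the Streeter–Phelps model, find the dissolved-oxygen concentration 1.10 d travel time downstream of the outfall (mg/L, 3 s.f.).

Mixed DO = (11.2×8.68 + 2.84×0.729)/(11.2+2.84) = 99.29/14.04 = 7.072 mg/L.
Mixed L₀ = (11.2×3.46 + 2.84×200)/(14.04) = 606.8/14.04 = 43.22 mg/L.
Initial deficit D₀ = C_s − DO₀ = 9.97 − 7.072 = 2.898 mg/L.
D(1.10) = [0.173×43.22/(0.747−0.173)](e^(−0.173×1.10) − e^(−0.747×1.10)) + 2.898 e^(−0.747×1.10)
= 13.03 × (0.8267 − 0.4397) + 2.898 × 0.4397 = 6.315 mg/L.
DO = 9.97 − 6.315 = 3.655 mg/L.

DO ≈ 3.65 mg/L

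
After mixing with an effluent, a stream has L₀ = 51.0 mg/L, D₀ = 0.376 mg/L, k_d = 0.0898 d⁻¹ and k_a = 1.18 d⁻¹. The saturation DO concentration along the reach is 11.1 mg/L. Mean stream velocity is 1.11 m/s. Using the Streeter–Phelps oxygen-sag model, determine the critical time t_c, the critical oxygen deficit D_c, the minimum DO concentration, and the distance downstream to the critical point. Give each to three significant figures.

t_c ≈ 2.28 d; D_c ≈ 3.16 mg/L; min DO ≈ 7.94 mg/L; x_c ≈ 218 km

With k_a/k_d = 13.14 and 1 − D₀(k_a−k_d)/(k_d L₀) = 0.9105,
t_c = ln(13.14 × 0.9105) / (1.18 − 0.0898) = ln(11.96) / 1.090 = 2.482/1.090 = 2.277 d.
L(t_c) = L₀ e^(−k_d t_c) = 51.0 × 0.8151 = 41.57 mg/L, and at the critical point k_a D_c = k_d L, so D_c = (0.0898/1.18) × 41.57 = 3.164 mg/L.
Minimum DO = C_s − D_c = 11.1 − 3.164 = 7.936 mg/L.
x_c = v t_c = 1.11 m/s × 2.277 d × 86400 s/d = 218300 m ≈ 218 km.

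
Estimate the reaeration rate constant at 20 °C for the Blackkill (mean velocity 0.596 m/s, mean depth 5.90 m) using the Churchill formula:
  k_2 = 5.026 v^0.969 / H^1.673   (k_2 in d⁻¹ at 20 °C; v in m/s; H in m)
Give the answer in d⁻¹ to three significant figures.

k_2 = 5.026 × 0.596^0.969 / 5.90^1.673 = 5.026 × 0.6056 / 19.48 = 0.1562 d⁻¹.

k_2 ≈ 0.156 d⁻¹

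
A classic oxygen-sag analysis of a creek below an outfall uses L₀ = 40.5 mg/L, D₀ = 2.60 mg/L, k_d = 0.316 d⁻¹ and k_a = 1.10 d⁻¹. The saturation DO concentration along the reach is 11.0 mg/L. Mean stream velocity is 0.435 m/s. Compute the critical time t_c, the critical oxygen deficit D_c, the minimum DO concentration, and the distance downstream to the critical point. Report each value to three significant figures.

t_c ≈ 1.37 d; D_c ≈ 7.55 mg/L; min DO ≈ 3.45 mg/L; x_c ≈ 51.5 km

At the critical point dD/dt = 0, so k_d L₀ e^(−k_d t) = k_a D. Substituting D(t) from the Streeter–Phelps equation and solving for t gives
t_c = ln[(k_a/k_d)(1 − D₀(k_a−k_d)/(k_d L₀))] / (k_a−k_d).
Here k_a−k_d = 0.7840 d⁻¹ and 1 − D₀(k_a−k_d)/(k_d L₀) = 1 − 2.60×0.7840/(0.316×40.5) = 0.8407, so
t_c = ln(3.481 × 0.8407) / 0.7840 = 1.074 / 0.7840 = 1.370 d.
D_c = (k_d/k_a) L₀ e^(−k_d t_c) = (0.316/1.10) × 40.5 × e^(−0.316×1.370) = 0.2873 × 40.5 × 0.6487 = 7.547 mg/L.
Minimum DO = C_s − D_c = 11.0 − 7.547 = 3.453 mg/L.
x_c = v t_c = 0.435 m/s × 1.370 d × 86400 s/d = 51480 m ≈ 51.5 km.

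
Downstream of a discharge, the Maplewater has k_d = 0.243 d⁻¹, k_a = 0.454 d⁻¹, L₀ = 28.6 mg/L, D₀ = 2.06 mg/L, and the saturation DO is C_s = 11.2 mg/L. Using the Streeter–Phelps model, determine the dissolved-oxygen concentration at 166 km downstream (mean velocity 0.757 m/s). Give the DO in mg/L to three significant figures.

DO ≈ 3.18 mg/L

Travel time t = x/v = 166 km / (0.757 m/s) = 166000 m / 0.757 m/s = 219300 s = 2.538 d.
k_d L₀/(k_a−k_d) = 0.243×28.6/(0.454−0.243) = 6.950/0.2110 = 32.94 mg/L.
e^(−k_d t) = e^(−0.243×2.538) = 0.5397; e^(−k_a t) = e^(−0.454×2.538) = 0.3159.
D = 32.94 × (0.5397 − 0.3159) + 2.06 × 0.3159 = 7.371 + 0.6508 = 8.022 mg/L.
DO = C_s − D = 11.2 − 8.022 = 3.178 mg/L.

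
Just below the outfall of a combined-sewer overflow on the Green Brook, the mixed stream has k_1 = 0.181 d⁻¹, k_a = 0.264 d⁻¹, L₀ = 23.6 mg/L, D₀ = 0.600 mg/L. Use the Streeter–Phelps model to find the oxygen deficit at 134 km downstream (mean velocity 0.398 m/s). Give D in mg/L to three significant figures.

Travel time t = x/v = 134 km / (0.398 m/s) = 134000 m / 0.398 m/s = 336700 s = 3.897 d.
k_1 L₀/(k_a−k_1) = 0.181×23.6/(0.264−0.181) = 4.272/0.08300 = 51.47 mg/L.
e^(−k_1 t) = e^(−0.181×3.897) = 0.4940; e^(−k_a t) = e^(−0.264×3.897) = 0.3575.
D = 51.47 × (0.4940 − 0.3575) + 0.600 × 0.3575 = 7.025 + 0.2145 = 7.239 mg/L.

D ≈ 7.24 mg/L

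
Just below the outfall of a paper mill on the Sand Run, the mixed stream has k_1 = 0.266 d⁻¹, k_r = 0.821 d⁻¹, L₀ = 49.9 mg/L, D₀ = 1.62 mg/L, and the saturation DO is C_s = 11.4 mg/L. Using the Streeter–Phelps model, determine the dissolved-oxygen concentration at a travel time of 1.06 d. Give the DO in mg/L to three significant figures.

k_1 L₀/(k_r−k_1) = 0.266×49.9/(0.821−0.266) = 13.27/0.5550 = 23.92 mg/L.
e^(−k_1 t) = e^(−0.266×1.060) = 0.7543; e^(−k_r t) = e^(−0.821×1.060) = 0.4188.
D = 23.92 × (0.7543 − 0.4188) + 1.62 × 0.4188 = 8.023 + 0.6785 = 8.701 mg/L.
DO = C_s − D = 11.4 − 8.701 = 2.699 mg/L.

DO ≈ 2.70 mg/L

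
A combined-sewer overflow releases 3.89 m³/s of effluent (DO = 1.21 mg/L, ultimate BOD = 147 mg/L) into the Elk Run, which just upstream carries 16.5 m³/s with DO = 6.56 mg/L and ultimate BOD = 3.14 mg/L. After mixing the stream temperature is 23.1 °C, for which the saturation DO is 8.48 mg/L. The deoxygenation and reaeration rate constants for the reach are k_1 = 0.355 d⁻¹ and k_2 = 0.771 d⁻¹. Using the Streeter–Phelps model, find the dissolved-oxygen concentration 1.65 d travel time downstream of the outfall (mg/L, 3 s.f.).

DO ≈ 0.440 mg/L

Mixed DO = (16.5×6.56 + 3.89×1.21)/(16.5+3.89) = 112.9/20.39 = 5.539 mg/L.
Mixed L₀ = (16.5×3.14 + 3.89×147)/(20.39) = 623.6/20.39 = 30.59 mg/L.
Initial deficit D₀ = C_s − DO₀ = 8.48 − 5.539 = 2.941 mg/L.
D(1.65) = [0.355×30.59/(0.771−0.355)](e^(−0.355×1.65) − e^(−0.771×1.65)) + 2.941 e^(−0.771×1.65)
= 26.10 × (0.5567 − 0.2802) + 2.941 × 0.2802 = 8.040 mg/L.
DO = 8.48 − 8.040 = 0.4402 mg/L.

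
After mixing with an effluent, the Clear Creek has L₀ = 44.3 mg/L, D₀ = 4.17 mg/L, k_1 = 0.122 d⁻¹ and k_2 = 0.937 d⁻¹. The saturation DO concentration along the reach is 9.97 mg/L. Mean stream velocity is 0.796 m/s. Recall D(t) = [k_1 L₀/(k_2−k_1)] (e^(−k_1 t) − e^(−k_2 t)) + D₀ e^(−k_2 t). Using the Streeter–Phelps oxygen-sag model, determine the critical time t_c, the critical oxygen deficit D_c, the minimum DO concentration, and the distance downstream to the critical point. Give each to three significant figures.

With k_2/k_1 = 7.680 and 1 − D₀(k_2−k_1)/(k_1 L₀) = 0.3712,
t_c = ln(7.680 × 0.3712) / (0.937 − 0.122) = ln(2.851) / 0.8150 = 1.048/0.8150 = 1.285 d.
L(t_c) = L₀ e^(−k_1 t_c) = 44.3 × 0.8549 = 37.87 mg/L, and at the critical point k_2 D_c = k_1 L, so D_c = (0.122/0.937) × 37.87 = 4.931 mg/L.
Minimum DO = C_s − D_c = 9.97 − 4.931 = 5.039 mg/L.
x_c = v t_c = 0.796 m/s × 1.285 d × 86400 s/d = 88400 m ≈ 88.4 km.

t_c ≈ 1.29 d; D_c ≈ 4.93 mg/L; min DO ≈ 5.04 mg/L; x_c ≈ 88.4 km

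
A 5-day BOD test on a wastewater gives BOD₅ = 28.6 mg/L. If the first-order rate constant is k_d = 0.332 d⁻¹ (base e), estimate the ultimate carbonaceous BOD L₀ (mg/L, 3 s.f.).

BOD₅ = L₀(1 − e^(−5k_d)) ⇒ L₀ = BOD₅ / (1 − e^(−5×0.332))
= 28.6 / (1 − 0.1901) = 28.6 / 0.8099 = 35.31 mg/L.

L₀ ≈ 35.3 mg/L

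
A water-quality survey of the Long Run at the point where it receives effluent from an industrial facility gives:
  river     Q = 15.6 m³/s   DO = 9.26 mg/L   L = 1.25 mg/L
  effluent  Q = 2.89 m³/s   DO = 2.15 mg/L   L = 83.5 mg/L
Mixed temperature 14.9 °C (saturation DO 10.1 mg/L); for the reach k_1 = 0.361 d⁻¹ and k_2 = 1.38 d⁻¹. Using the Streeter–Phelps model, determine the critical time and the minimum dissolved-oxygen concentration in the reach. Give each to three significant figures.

Mixed DO = (15.6×9.26 + 2.89×2.15)/(15.6+2.89) = 150.7/18.49 = 8.149 mg/L.
Mixed L₀ = (15.6×1.25 + 2.89×83.5)/(18.49) = 260.8/18.49 = 14.11 mg/L.
Initial deficit D₀ = C_s − DO₀ = 10.1 − 8.149 = 1.951 mg/L.
t_c = (1/1.019) ln[(1.38/0.361)(1 − 1.951×1.019/(0.361×14.11))] = 0.9814 × ln(2.330) = 0.8301 d.
D_c = (0.361/1.38) × 14.11 × e^(−0.361×0.8301) = 0.2616 × 14.11 × 0.7411 = 2.735 mg/L.
Minimum DO = 10.1 − 2.735 = 7.365 mg/L.

t_c ≈ 0.830 d; minimum DO ≈ 7.37 mg/L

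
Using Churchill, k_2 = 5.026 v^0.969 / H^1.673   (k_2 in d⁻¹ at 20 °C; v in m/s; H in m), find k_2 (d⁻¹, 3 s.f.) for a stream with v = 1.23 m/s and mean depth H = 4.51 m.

k_2 = 5.026 × 1.23^0.969 / 4.51^1.673 = 5.026 × 1.222 / 12.43 = 0.4942 d⁻¹.

k_2 ≈ 0.494 d⁻¹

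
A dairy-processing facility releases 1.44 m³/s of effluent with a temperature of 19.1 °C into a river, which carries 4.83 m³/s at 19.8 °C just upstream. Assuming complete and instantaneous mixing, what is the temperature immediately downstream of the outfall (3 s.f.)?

Flow-weighted mixing: C = (Q_r C_r + Q_w C_w)/(Q_r + Q_w)
= (4.83×19.8 + 1.44×19.1)/(4.83 + 1.44) = 123.1/6.270 = 19.64 °C.

19.6 °C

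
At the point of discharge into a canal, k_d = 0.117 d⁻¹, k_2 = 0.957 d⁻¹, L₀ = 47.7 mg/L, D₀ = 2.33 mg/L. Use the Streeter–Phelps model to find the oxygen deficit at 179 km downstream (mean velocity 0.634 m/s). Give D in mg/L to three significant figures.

Travel time t = x/v = 179 km / (0.634 m/s) = 179000 m / 0.634 m/s = 282300 s = 3.268 d.
k_d L₀/(k_2−k_d) = 0.117×47.7/(0.957−0.117) = 5.581/0.8400 = 6.644 mg/L.
e^(−k_d t) = e^(−0.117×3.268) = 0.6823; e^(−k_2 t) = e^(−0.957×3.268) = 0.04384.
D = 6.644 × (0.6823 − 0.04384) + 2.33 × 0.04384 = 4.242 + 0.1021 = 4.344 mg/L.

D ≈ 4.34 mg/L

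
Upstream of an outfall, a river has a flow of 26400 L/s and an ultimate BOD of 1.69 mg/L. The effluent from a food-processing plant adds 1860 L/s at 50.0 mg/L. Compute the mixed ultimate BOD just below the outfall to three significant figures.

4.87 mg/L

Flow-weighted mixing: C = (Q_r C_r + Q_w C_w)/(Q_r + Q_w)
= (26400×1.69 + 1860×50.0)/(26400 + 1860) = 137600/28260 = 4.870 mg/L.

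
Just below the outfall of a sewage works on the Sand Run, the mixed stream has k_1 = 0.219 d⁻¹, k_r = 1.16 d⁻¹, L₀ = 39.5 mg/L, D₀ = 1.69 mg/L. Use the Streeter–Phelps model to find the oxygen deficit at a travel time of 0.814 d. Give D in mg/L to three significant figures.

k_1 L₀/(k_r−k_1) = 0.219×39.5/(1.16−0.219) = 8.650/0.9410 = 9.193 mg/L.
e^(−k_1 t) = e^(−0.219×0.8140) = 0.8367; e^(−k_r t) = e^(−1.16×0.8140) = 0.3890.
D = 9.193 × (0.8367 − 0.3890) + 1.69 × 0.3890 = 4.116 + 0.6574 = 4.773 mg/L.

D ≈ 4.77 mg/L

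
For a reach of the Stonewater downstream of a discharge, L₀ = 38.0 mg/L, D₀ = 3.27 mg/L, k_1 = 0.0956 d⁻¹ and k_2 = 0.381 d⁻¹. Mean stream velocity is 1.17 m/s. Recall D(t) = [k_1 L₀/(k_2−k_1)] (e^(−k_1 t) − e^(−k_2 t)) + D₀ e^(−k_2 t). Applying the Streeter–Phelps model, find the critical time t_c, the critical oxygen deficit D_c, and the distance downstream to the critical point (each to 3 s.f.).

t_c ≈ 3.80 d; D_c ≈ 6.63 mg/L; x_c ≈ 385 km

t_c = [1/(k_2−k_1)] ln[(k_2/k_1)(1 − D₀(k_2−k_1)/(k_1 L₀))]
= [1/(0.381−0.0956)] ln[(0.381/0.0956)(1 − 3.27×0.2854/(0.0956×38.0))]
= (1/0.2854) ln[3.985 × 0.7431] = 3.504 × ln(2.962) = 3.504 × 1.086 = 3.804 d.
D_c = (k_1/k_2) L₀ e^(−k_1 t_c) = (0.0956/0.381) × 38.0 × e^(−0.0956×3.804) = 0.2509 × 38.0 × 0.6951 = 6.628 mg/L.
x_c = v t_c = 1.17 m/s × 3.804 d × 86400 s/d = 384600 m ≈ 385 km.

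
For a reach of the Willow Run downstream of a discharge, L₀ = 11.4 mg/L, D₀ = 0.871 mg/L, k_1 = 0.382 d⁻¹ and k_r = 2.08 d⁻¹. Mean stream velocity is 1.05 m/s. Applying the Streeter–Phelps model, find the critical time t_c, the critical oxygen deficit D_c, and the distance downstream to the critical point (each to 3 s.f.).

With k_r/k_1 = 5.445 and 1 − D₀(k_r−k_1)/(k_1 L₀) = 0.6604,
t_c = ln(5.445 × 0.6604) / (2.08 − 0.382) = ln(3.596) / 1.698 = 1.280/1.698 = 0.7537 d.
L(t_c) = L₀ e^(−k_1 t_c) = 11.4 × 0.7498 = 8.548 mg/L, and at the critical point k_r D_c = k_1 L, so D_c = (0.382/2.08) × 8.548 = 1.570 mg/L.
x_c = v t_c = 1.05 m/s × 0.7537 d × 86400 s/d = 68370 m ≈ 68.4 km.

t_c ≈ 0.754 d; D_c ≈ 1.57 mg/L; x_c ≈ 68.4 km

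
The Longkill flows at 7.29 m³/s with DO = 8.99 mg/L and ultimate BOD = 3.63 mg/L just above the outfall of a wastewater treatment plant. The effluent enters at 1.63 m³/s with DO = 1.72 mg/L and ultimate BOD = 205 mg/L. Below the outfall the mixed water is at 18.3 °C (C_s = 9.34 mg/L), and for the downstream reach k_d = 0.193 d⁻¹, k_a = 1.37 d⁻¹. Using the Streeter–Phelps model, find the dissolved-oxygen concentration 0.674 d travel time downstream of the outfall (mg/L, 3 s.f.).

Mixed DO = (7.29×8.99 + 1.63×1.72)/(7.29+1.63) = 68.34/8.920 = 7.662 mg/L.
Mixed L₀ = (7.29×3.63 + 1.63×205)/(8.920) = 360.6/8.920 = 40.43 mg/L.
Initial deficit D₀ = C_s − DO₀ = 9.34 − 7.662 = 1.678 mg/L.
D(0.674) = [0.193×40.43/(1.37−0.193)](e^(−0.193×0.674) − e^(−1.37×0.674)) + 1.678 e^(−1.37×0.674)
= 6.629 × (0.8780 − 0.3972) + 1.678 × 0.3972 = 3.854 mg/L.
DO = 9.34 − 3.854 = 5.486 mg/L.

DO ≈ 5.49 mg/L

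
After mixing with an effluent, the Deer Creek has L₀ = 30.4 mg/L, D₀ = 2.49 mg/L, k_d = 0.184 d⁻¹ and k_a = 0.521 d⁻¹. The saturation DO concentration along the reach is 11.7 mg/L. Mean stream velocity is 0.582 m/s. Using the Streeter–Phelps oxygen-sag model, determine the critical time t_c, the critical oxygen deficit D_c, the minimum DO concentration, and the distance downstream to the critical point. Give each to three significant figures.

t_c ≈ 2.61 d; D_c ≈ 6.65 mg/L; min DO ≈ 5.05 mg/L; x_c ≈ 131 km

With k_a/k_d = 2.832 and 1 − D₀(k_a−k_d)/(k_d L₀) = 0.8500,
t_c = ln(2.832 × 0.8500) / (0.521 − 0.184) = ln(2.407) / 0.3370 = 0.8783/0.3370 = 2.606 d.
L(t_c) = L₀ e^(−k_d t_c) = 30.4 × 0.6191 = 18.82 mg/L, and at the critical point k_a D_c = k_d L, so D_c = (0.184/0.521) × 18.82 = 6.647 mg/L.
Minimum DO = C_s − D_c = 11.7 − 6.647 = 5.053 mg/L.
x_c = v t_c = 0.582 m/s × 2.606 d × 86400 s/d = 131100 m ≈ 131 km.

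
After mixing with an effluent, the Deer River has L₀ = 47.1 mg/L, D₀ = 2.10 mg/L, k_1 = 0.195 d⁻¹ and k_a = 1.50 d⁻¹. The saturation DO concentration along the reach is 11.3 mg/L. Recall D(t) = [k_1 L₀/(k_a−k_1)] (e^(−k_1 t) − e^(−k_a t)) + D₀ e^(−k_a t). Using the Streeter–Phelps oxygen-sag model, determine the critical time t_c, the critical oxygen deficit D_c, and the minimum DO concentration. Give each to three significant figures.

t_c ≈ 1.29 d; D_c ≈ 4.76 mg/L; min DO ≈ 6.54 mg/L

t_c = [1/(k_a−k_1)] ln[(k_a/k_1)(1 − D₀(k_a−k_1)/(k_1 L₀))]
= [1/(1.50−0.195)] ln[(1.50/0.195)(1 − 2.10×1.305/(0.195×47.1))]
= (1/1.305) ln[7.692 × 0.7016] = 0.7663 × ln(5.397) = 0.7663 × 1.686 = 1.292 d.
D_c = (k_1/k_a) L₀ e^(−k_1 t_c) = (0.195/1.50) × 47.1 × e^(−0.195×1.292) = 0.1300 × 47.1 × 0.7773 = 4.760 mg/L.
Minimum DO = C_s − D_c = 11.3 − 4.760 = 6.540 mg/L.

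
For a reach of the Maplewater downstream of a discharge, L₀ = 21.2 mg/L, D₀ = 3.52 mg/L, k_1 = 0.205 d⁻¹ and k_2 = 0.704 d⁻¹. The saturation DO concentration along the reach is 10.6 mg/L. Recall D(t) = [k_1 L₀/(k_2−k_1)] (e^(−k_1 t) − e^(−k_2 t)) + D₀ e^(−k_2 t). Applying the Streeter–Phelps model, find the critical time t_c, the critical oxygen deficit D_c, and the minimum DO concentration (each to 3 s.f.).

With k_2/k_1 = 3.434 and 1 − D₀(k_2−k_1)/(k_1 L₀) = 0.5958,
t_c = ln(3.434 × 0.5958) / (0.704 − 0.205) = ln(2.046) / 0.4990 = 0.7160/0.4990 = 1.435 d.
L(t_c) = L₀ e^(−k_1 t_c) = 21.2 × 0.7452 = 15.80 mg/L, and at the critical point k_2 D_c = k_1 L, so D_c = (0.205/0.704) × 15.80 = 4.600 mg/L.
Minimum DO = C_s − D_c = 10.6 − 4.600 = 6.000 mg/L.

t_c ≈ 1.43 d; D_c ≈ 4.60 mg/L; min DO ≈ 6.00 mg/L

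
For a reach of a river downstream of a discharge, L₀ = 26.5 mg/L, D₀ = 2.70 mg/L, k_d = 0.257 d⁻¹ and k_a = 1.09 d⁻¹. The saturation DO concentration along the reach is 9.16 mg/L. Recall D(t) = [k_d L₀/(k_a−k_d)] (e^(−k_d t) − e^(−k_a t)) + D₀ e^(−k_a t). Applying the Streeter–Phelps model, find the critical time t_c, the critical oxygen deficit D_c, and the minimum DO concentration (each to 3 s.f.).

t_c ≈ 1.25 d; D_c ≈ 4.53 mg/L; min DO ≈ 4.63 mg/L

t_c = [1/(k_a−k_d)] ln[(k_a/k_d)(1 − D₀(k_a−k_d)/(k_d L₀))]
= [1/(1.09−0.257)] ln[(1.09/0.257)(1 − 2.70×0.8330/(0.257×26.5))]
= (1/0.8330) ln[4.241 × 0.6698] = 1.200 × ln(2.841) = 1.200 × 1.044 = 1.253 d.
L(t_c) = L₀ e^(−k_d t_c) = 26.5 × 0.7246 = 19.20 mg/L, and at the critical point k_a D_c = k_d L, so D_c = (0.257/1.09) × 19.20 = 4.528 mg/L.
Minimum DO = C_s − D_c = 9.16 − 4.528 = 4.632 mg/L.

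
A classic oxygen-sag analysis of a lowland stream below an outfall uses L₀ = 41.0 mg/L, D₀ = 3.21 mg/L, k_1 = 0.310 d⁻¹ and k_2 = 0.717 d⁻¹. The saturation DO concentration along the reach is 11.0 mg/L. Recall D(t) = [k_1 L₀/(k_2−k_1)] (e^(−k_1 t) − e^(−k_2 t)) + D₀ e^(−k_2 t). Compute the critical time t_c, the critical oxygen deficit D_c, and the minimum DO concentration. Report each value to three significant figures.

t_c ≈ 1.79 d; D_c ≈ 10.2 mg/L; min DO ≈ 0.834 mg/L

At the critical point dD/dt = 0, so k_1 L₀ e^(−k_1 t) = k_2 D. Substituting D(t) from the Streeter–Phelps equation and solving for t gives
t_c = ln[(k_2/k_1)(1 − D₀(k_2−k_1)/(k_1 L₀))] / (k_2−k_1).
Here k_2−k_1 = 0.4070 d⁻¹ and 1 − D₀(k_2−k_1)/(k_1 L₀) = 1 − 3.21×0.4070/(0.310×41.0) = 0.8972, so
t_c = ln(2.313 × 0.8972) / 0.4070 = 0.7300 / 0.4070 = 1.794 d.
L(t_c) = L₀ e^(−k_1 t_c) = 41.0 × 0.5735 = 23.51 mg/L, and at the critical point k_2 D_c = k_1 L, so D_c = (0.310/0.717) × 23.51 = 10.17 mg/L.
Minimum DO = C_s − D_c = 11.0 − 10.17 = 0.8343 mg/L.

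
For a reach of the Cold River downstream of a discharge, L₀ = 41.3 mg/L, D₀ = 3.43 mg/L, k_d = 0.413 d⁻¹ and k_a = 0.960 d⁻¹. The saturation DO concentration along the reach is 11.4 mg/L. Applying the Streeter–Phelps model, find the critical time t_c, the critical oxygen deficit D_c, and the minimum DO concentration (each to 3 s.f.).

t_c ≈ 1.33 d; D_c ≈ 10.3 mg/L; min DO ≈ 1.14 mg/L

With k_a/k_d = 2.324 and 1 − D₀(k_a−k_d)/(k_d L₀) = 0.8900,
t_c = ln(2.324 × 0.8900) / (0.960 − 0.413) = ln(2.069) / 0.5470 = 0.7270/0.5470 = 1.329 d.
D_c = (k_d/k_a) L₀ e^(−k_d t_c) = (0.413/0.960) × 41.3 × e^(−0.413×1.329) = 0.4302 × 41.3 × 0.5776 = 10.26 mg/L.
Minimum DO = C_s − D_c = 11.4 − 10.26 = 1.137 mg/L.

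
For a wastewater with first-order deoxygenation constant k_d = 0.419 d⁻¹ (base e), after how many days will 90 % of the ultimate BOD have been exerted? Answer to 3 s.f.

y/L₀ = 1 − e^(−k_d t) = 0.90 ⇒ e^(−k_d t) = 0.100
t = −ln(0.100) / 0.419 = 2.303 / 0.419 = 5.495 d.

t ≈ 5.50 d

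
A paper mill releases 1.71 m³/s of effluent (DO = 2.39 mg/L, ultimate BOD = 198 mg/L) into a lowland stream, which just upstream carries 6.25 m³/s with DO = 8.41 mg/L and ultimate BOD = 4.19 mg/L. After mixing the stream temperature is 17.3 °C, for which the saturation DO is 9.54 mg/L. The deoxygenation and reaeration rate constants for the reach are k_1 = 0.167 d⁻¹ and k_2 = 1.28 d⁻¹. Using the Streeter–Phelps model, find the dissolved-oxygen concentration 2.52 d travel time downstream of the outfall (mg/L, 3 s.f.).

DO ≈ 5.20 mg/L

Mixed DO = (6.25×8.41 + 1.71×2.39)/(6.25+1.71) = 56.65/7.960 = 7.117 mg/L.
Mixed L₀ = (6.25×4.19 + 1.71×198)/(7.960) = 364.8/7.960 = 45.83 mg/L.
Initial deficit D₀ = C_s − DO₀ = 9.54 − 7.117 = 2.423 mg/L.
D(2.52) = [0.167×45.83/(1.28−0.167)](e^(−0.167×2.52) − e^(−1.28×2.52)) + 2.423 e^(−1.28×2.52)
= 6.876 × (0.6565 − 0.03973) + 2.423 × 0.03973 = 4.337 mg/L.
DO = 9.54 − 4.337 = 5.203 mg/L.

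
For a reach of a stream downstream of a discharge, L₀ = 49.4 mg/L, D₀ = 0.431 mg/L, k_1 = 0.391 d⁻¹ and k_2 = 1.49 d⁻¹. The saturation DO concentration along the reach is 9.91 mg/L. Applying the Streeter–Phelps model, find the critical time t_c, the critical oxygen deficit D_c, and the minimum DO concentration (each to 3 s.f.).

With k_2/k_1 = 3.811 and 1 − D₀(k_2−k_1)/(k_1 L₀) = 0.9755,
t_c = ln(3.811 × 0.9755) / (1.49 − 0.391) = ln(3.717) / 1.099 = 1.313/1.099 = 1.195 d.
D_c = (k_1/k_2) L₀ e^(−k_1 t_c) = (0.391/1.49) × 49.4 × e^(−0.391×1.195) = 0.2624 × 49.4 × 0.6268 = 8.125 mg/L.
Minimum DO = C_s − D_c = 9.91 − 8.125 = 1.785 mg/L.

t_c ≈ 1.19 d; D_c ≈ 8.13 mg/L; min DO ≈ 1.78 mg/L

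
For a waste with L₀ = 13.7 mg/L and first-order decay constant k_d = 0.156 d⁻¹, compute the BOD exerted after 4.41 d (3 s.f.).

y_t = L₀(1 − e^(−k_d t)) = 13.7 × (1 − e^(−0.156×4.41))
= 13.7 × (1 − 0.5026) = 13.7 × 0.4974 = 6.814 mg/L.

y ≈ 6.81 mg/L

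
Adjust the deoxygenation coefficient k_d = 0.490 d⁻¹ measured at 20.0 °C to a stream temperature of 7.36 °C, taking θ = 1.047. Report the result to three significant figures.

k_d ≈ 0.274 d⁻¹

k_d(T₂) = k_d(T₁) · θ^(T₂−T₁) = 0.490 × 1.047^(7.36−20.0)
= 0.490 × 1.047^-12.6 = 0.490 × 0.5596 = 0.2742 d⁻¹.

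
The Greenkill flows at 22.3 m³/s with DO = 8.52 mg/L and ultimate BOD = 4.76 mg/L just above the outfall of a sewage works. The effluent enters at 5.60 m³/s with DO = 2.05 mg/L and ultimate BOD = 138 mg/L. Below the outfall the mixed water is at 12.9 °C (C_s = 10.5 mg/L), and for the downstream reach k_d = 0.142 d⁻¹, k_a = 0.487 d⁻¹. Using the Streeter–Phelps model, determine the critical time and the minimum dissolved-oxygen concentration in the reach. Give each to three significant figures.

t_c ≈ 2.73 d; minimum DO ≈ 4.26 mg/L

Mixed DO = (22.3×8.52 + 5.60×2.05)/(22.3+5.60) = 201.5/27.90 = 7.221 mg/L.
Mixed L₀ = (22.3×4.76 + 5.60×138)/(27.90) = 878.9/27.90 = 31.50 mg/L.
Initial deficit D₀ = C_s − DO₀ = 10.5 − 7.221 = 3.279 mg/L.
t_c = (1/0.3450) ln[(0.487/0.142)(1 − 3.279×0.3450/(0.142×31.50))] = 2.899 × ln(2.562) = 2.727 d.
D_c = (0.142/0.487) × 31.50 × e^(−0.142×2.727) = 0.2916 × 31.50 × 0.6789 = 6.236 mg/L.
Minimum DO = 10.5 − 6.236 = 4.264 mg/L.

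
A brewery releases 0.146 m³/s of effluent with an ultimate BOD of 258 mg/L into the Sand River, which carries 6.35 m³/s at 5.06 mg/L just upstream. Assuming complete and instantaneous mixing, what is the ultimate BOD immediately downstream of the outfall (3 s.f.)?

Flow-weighted mixing: C = (Q_r C_r + Q_w C_w)/(Q_r + Q_w)
= (6.35×5.06 + 0.146×258)/(6.35 + 0.146) = 69.80/6.496 = 10.74 mg/L.

10.7 mg/L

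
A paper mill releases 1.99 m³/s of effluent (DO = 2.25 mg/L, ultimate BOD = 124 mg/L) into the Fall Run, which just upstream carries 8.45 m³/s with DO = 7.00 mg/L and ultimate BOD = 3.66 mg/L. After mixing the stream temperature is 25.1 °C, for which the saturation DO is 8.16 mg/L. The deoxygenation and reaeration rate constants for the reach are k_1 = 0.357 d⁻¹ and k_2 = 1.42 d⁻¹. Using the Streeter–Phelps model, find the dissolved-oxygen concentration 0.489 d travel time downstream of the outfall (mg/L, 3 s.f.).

Mixed DO = (8.45×7.00 + 1.99×2.25)/(8.45+1.99) = 63.63/10.44 = 6.095 mg/L.
Mixed L₀ = (8.45×3.66 + 1.99×124)/(10.44) = 277.7/10.44 = 26.60 mg/L.
Initial deficit D₀ = C_s − DO₀ = 8.16 − 6.095 = 2.065 mg/L.
D(0.489) = [0.357×26.60/(1.42−0.357)](e^(−0.357×0.489) − e^(−1.42×0.489)) + 2.065 e^(−1.42×0.489)
= 8.933 × (0.8398 − 0.4994) + 2.065 × 0.4994 = 4.072 mg/L.
DO = 8.16 − 4.072 = 4.088 mg/L.

DO ≈ 4.09 mg/L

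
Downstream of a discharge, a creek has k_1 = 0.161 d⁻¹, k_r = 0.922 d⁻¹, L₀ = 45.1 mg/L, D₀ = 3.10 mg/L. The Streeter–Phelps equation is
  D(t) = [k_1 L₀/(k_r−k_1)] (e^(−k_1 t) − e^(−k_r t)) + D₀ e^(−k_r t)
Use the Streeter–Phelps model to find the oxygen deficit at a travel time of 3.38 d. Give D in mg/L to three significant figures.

k_1 L₀/(k_r−k_1) = 0.161×45.1/(0.922−0.161) = 7.261/0.7610 = 9.542 mg/L.
e^(−k_1 t) = e^(−0.161×3.380) = 0.5803; e^(−k_r t) = e^(−0.922×3.380) = 0.04432.
D = 9.542 × (0.5803 − 0.04432) + 3.10 × 0.04432 = 5.114 + 0.1374 = 5.252 mg/L.

D ≈ 5.25 mg/L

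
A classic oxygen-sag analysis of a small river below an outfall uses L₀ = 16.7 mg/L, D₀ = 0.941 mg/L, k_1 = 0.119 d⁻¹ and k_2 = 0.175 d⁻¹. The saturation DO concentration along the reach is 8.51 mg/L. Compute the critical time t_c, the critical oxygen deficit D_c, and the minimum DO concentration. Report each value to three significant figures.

t_c ≈ 6.41 d; D_c ≈ 5.30 mg/L; min DO ≈ 3.21 mg/L

t_c = [1/(k_2−k_1)] ln[(k_2/k_1)(1 − D₀(k_2−k_1)/(k_1 L₀))]
= [1/(0.175−0.119)] ln[(0.175/0.119)(1 − 0.941×0.05600/(0.119×16.7))]
= (1/0.05600) ln[1.471 × 0.9735] = 17.86 × ln(1.432) = 17.86 × 0.3588 = 6.407 d.
L(t_c) = L₀ e^(−k_1 t_c) = 16.7 × 0.4665 = 7.791 mg/L, and at the critical point k_2 D_c = k_1 L, so D_c = (0.119/0.175) × 7.791 = 5.298 mg/L.
Minimum DO = C_s − D_c = 8.51 − 5.298 = 3.212 mg/L.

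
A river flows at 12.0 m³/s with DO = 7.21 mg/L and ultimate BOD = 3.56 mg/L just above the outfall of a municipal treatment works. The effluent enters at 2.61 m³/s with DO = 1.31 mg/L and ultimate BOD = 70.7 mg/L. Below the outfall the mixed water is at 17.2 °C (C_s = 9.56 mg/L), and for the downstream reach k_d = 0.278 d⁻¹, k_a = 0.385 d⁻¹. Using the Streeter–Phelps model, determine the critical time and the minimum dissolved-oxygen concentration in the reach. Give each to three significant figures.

Mixed DO = (12.0×7.21 + 2.61×1.31)/(12.0+2.61) = 89.94/14.61 = 6.156 mg/L.
Mixed L₀ = (12.0×3.56 + 2.61×70.7)/(14.61) = 227.2/14.61 = 15.55 mg/L.
Initial deficit D₀ = C_s − DO₀ = 9.56 − 6.156 = 3.404 mg/L.
t_c = (1/0.1070) ln[(0.385/0.278)(1 − 3.404×0.1070/(0.278×15.55))] = 9.346 × ln(1.268) = 2.221 d.
D_c = (0.278/0.385) × 15.55 × e^(−0.278×2.221) = 0.7221 × 15.55 × 0.5393 = 6.058 mg/L.
Minimum DO = 9.56 − 6.058 = 3.502 mg/L.

t_c ≈ 2.22 d; minimum DO ≈ 3.50 mg/L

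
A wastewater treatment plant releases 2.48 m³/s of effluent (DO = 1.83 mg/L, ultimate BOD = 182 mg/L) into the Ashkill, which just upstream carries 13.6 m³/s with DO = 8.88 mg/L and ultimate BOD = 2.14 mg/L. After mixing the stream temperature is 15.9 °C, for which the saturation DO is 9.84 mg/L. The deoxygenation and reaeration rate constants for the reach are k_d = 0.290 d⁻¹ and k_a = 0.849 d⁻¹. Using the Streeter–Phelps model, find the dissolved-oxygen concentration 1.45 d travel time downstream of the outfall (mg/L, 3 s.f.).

DO ≈ 3.59 mg/L

Mixed DO = (13.6×8.88 + 2.48×1.83)/(13.6+2.48) = 125.3/16.08 = 7.793 mg/L.
Mixed L₀ = (13.6×2.14 + 2.48×182)/(16.08) = 480.5/16.08 = 29.88 mg/L.
Initial deficit D₀ = C_s − DO₀ = 9.84 − 7.793 = 2.047 mg/L.
D(1.45) = [0.290×29.88/(0.849−0.290)](e^(−0.290×1.45) − e^(−0.849×1.45)) + 2.047 e^(−0.849×1.45)
= 15.50 × (0.6567 − 0.2920) + 2.047 × 0.2920 = 6.252 mg/L.
DO = 9.84 − 6.252 = 3.588 mg/L.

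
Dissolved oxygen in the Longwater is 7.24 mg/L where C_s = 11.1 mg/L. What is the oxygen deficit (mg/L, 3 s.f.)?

D ≈ 3.86 mg/L

D = C_s − C = 11.1 − 7.24 = 3.86 mg/L.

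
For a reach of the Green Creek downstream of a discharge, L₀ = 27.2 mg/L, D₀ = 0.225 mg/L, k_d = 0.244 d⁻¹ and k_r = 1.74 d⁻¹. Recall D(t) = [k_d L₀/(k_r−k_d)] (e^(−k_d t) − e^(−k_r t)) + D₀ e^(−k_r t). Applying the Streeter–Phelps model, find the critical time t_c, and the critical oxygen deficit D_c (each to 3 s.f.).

t_c ≈ 1.28 d; D_c ≈ 2.79 mg/L

t_c = [1/(k_r−k_d)] ln[(k_r/k_d)(1 − D₀(k_r−k_d)/(k_d L₀))]
= [1/(1.74−0.244)] ln[(1.74/0.244)(1 − 0.225×1.496/(0.244×27.2))]
= (1/1.496) ln[7.131 × 0.9493] = 0.6684 × ln(6.769) = 0.6684 × 1.912 = 1.278 d.
D_c = (k_d/k_r) L₀ e^(−k_d t_c) = (0.244/1.74) × 27.2 × e^(−0.244×1.278) = 0.1402 × 27.2 × 0.7320 = 2.792 mg/L.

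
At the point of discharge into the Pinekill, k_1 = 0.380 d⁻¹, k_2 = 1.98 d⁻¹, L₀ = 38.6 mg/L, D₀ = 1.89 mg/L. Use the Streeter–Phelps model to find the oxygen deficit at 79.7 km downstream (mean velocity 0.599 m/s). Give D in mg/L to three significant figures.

D ≈ 4.76 mg/L

Travel time t = x/v = 79.7 km / (0.599 m/s) = 79700 m / 0.599 m/s = 133100 s = 1.540 d.
k_1 L₀/(k_2−k_1) = 0.380×38.6/(1.98−0.380) = 14.67/1.600 = 9.168 mg/L.
e^(−k_1 t) = e^(−0.380×1.540) = 0.5570; e^(−k_2 t) = e^(−1.98×1.540) = 0.04740.
D = 9.168 × (0.5570 − 0.04740) + 1.89 × 0.04740 = 4.672 + 0.08958 = 4.761 mg/L.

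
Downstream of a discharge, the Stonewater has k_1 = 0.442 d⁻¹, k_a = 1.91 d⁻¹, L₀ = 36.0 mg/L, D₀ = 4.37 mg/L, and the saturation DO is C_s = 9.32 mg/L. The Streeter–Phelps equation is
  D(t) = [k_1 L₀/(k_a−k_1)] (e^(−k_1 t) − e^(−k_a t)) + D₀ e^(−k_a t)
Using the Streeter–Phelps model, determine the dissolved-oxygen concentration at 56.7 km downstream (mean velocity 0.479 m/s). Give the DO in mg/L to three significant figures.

DO ≈ 3.88 mg/L

Travel time t = x/v = 56.7 km / (0.479 m/s) = 56700 m / 0.479 m/s = 118400 s = 1.370 d.
k_1 L₀/(k_a−k_1) = 0.442×36.0/(1.91−0.442) = 15.91/1.468 = 10.84 mg/L.
e^(−k_1 t) = e^(−0.442×1.370) = 0.5458; e^(−k_a t) = e^(−1.91×1.370) = 0.07304.
D = 10.84 × (0.5458 − 0.07304) + 4.37 × 0.07304 = 5.124 + 0.3192 = 5.443 mg/L.
DO = C_s − D = 9.32 − 5.443 = 3.877 mg/L.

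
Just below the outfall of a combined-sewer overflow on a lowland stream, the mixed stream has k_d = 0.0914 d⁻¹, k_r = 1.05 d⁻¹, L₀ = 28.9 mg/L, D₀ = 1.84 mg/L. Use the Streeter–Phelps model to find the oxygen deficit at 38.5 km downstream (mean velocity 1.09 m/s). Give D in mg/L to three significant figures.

D ≈ 2.06 mg/L

Travel time t = x/v = 38.5 km / (1.09 m/s) = 38500 m / 1.09 m/s = 35320 s = 0.4088 d.
k_d L₀/(k_r−k_d) = 0.0914×28.9/(1.05−0.0914) = 2.641/0.9586 = 2.756 mg/L.
e^(−k_d t) = e^(−0.0914×0.4088) = 0.9633; e^(−k_r t) = e^(−1.05×0.4088) = 0.6510.
D = 2.756 × (0.9633 − 0.6510) + 1.84 × 0.6510 = 0.8606 + 1.198 = 2.058 mg/L.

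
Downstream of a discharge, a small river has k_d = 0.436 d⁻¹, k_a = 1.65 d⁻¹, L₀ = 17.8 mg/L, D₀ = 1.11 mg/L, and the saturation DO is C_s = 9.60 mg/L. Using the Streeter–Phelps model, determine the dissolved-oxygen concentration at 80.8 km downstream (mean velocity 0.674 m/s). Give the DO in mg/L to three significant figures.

DO ≈ 6.64 mg/L

Travel time t = x/v = 80.8 km / (0.674 m/s) = 80800 m / 0.674 m/s = 119900 s = 1.388 d.
k_d L₀/(k_a−k_d) = 0.436×17.8/(1.65−0.436) = 7.761/1.214 = 6.393 mg/L.
e^(−k_d t) = e^(−0.436×1.388) = 0.5461; e^(−k_a t) = e^(−1.65×1.388) = 0.1013.
D = 6.393 × (0.5461 − 0.1013) + 1.11 × 0.1013 = 2.843 + 0.1125 = 2.956 mg/L.
DO = C_s − D = 9.60 − 2.956 = 6.644 mg/L.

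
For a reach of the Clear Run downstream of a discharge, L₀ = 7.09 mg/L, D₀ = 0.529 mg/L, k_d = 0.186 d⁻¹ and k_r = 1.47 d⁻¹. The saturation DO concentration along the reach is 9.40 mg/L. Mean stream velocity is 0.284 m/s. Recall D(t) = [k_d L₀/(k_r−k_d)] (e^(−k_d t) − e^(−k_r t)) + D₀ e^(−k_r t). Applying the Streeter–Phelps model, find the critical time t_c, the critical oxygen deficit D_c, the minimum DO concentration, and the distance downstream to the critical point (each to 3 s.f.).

t_c ≈ 1.05 d; D_c ≈ 0.738 mg/L; min DO ≈ 8.66 mg/L; x_c ≈ 25.7 km

With k_r/k_d = 7.903 and 1 − D₀(k_r−k_d)/(k_d L₀) = 0.4849,
t_c = ln(7.903 × 0.4849) / (1.47 − 0.186) = ln(3.833) / 1.284 = 1.344/1.284 = 1.046 d.
D_c = (k_d/k_r) L₀ e^(−k_d t_c) = (0.186/1.47) × 7.09 × e^(−0.186×1.046) = 0.1265 × 7.09 × 0.8231 = 0.7384 mg/L.
Minimum DO = C_s − D_c = 9.40 − 0.7384 = 8.662 mg/L.
x_c = v t_c = 0.284 m/s × 1.046 d × 86400 s/d = 25680 m ≈ 25.7 km.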